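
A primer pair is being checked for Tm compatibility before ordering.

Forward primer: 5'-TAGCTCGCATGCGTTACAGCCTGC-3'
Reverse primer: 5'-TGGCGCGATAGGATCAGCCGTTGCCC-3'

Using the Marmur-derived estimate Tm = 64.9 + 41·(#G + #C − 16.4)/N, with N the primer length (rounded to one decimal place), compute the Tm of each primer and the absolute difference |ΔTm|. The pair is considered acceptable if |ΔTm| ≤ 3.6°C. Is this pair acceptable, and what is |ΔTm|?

|ΔTm| = 5.0°C; the pair is not acceptable.

Forward: G+C = 14, N = 24 → Tm = 64.9 + 41·(14 − 16.4)/24 = 60.8°C.
Reverse: G+C = 17, N = 26 → Tm = 64.9 + 41·(17 − 16.4)/26 = 65.8°C.
|ΔTm| = |60.8 − 65.8| = 5.0°C, > 3.6°C.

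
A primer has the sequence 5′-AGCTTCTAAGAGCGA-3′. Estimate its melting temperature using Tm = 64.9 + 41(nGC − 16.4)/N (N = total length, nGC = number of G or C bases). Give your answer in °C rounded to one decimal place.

39.2°C

Base counts: A=5, T=3, G=4, C=3; G+C = 7, N = 15.
Tm = 64.9 + 41·(7 − 16.4)/15 = 64.9 + -385.40/15 = 39.2°C.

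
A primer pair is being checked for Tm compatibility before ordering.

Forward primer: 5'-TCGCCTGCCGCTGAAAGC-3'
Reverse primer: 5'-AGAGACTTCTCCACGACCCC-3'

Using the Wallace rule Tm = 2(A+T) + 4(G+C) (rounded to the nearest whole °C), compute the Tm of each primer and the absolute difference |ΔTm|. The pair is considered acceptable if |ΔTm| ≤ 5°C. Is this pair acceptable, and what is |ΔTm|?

Forward: A=3 T=3 G=5 C=7 → Tm = 2·6 + 4·12 = 60°C.
Reverse: A=5 T=3 G=3 C=9 → Tm = 2·8 + 4·12 = 64°C.
|ΔTm| = |60 − 64| = 4°C, ≤ 5°C.

|ΔTm| = 4°C; the pair is acceptable.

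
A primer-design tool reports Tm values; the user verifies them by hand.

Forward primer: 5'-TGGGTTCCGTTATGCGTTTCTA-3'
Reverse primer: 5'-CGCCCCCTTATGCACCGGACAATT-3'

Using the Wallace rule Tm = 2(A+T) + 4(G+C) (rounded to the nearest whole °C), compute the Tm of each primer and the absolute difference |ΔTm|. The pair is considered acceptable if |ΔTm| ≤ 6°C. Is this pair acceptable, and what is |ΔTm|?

Forward: A=2 T=10 G=6 C=4 → Tm = 2·12 + 4·10 = 64°C.
Reverse: A=5 T=5 G=4 C=10 → Tm = 2·10 + 4·14 = 76°C.
|ΔTm| = |64 − 76| = 12°C, > 6°C.

|ΔTm| = 12°C; the pair is not acceptable.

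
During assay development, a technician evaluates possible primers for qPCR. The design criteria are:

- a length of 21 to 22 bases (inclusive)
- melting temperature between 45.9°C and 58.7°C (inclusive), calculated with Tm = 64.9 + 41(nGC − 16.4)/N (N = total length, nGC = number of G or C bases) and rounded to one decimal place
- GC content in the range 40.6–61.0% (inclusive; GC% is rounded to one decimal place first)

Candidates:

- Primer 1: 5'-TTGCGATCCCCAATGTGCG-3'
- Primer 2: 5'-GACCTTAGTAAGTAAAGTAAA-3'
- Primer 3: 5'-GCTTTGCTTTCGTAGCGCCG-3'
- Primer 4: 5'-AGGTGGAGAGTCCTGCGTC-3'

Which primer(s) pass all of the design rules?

Primer 1 (19 nt, A=3 T=5 G=5 C=6): length 19, outside 21–22 ✗; Tm = 64.9 + 41·(11 − 16.4)/19 = 53.2°C ✓; GC 11/19 = 57.9% ✓ — fails.
Primer 2 (21 nt, A=10 T=5 G=4 C=2): length 21 ✓; Tm = 64.9 + 41·(6 − 16.4)/21 = 44.6°C, outside 45.9–58.7°C ✗; GC 6/21 = 28.6%, outside 40.6–61.0% ✗ — fails.
Primer 3 (20 nt, A=1 T=7 G=6 C=6): length 20, outside 21–22 ✗; Tm = 64.9 + 41·(12 − 16.4)/20 = 55.9°C ✓; GC 12/20 = 60.0% ✓ — fails.
Primer 4 (19 nt, A=3 T=4 G=8 C=4): length 19, outside 21–22 ✗; Tm = 64.9 + 41·(12 − 16.4)/19 = 55.4°C ✓; GC 12/19 = 63.2%, outside 40.6–61.0% ✗ — fails.

None of the candidates satisfy all criteria.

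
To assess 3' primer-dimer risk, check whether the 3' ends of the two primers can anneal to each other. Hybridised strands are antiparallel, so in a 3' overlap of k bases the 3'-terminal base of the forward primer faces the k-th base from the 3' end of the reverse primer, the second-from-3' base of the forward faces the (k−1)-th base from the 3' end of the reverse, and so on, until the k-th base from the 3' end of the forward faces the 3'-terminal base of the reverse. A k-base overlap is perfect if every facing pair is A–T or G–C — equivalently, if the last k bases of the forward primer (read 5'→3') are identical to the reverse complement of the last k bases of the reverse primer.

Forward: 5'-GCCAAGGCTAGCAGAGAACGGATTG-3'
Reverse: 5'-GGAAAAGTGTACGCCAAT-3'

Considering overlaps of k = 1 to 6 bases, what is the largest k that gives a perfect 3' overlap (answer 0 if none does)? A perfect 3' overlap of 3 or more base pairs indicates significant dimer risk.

Last 6 bases (5'→3') — forward …GGATTG, reverse …GCCAAT.
Reverse complement of the reverse primer's last 6 bases: ATTGGC; its first k bases are the reverse complement of the reverse primer's last k bases, so a perfect k-base overlap needs the forward primer's last k bases to equal them.
Comparing (forward last k vs required): k=1: G vs A ✗; k=2: TG vs AT ✗; k=3: TTG vs ATT ✗; k=4: ATTG vs ATTG ✓; k=5: GATTG vs ATTGG ✗; k=6: GGATTG vs ATTGGC ✗.
Only k = 4 is perfect, so the longest perfect 3' overlap is 4.

Longest perfect overlap: 4 complementary base pairs; significant dimer risk (threshold 3).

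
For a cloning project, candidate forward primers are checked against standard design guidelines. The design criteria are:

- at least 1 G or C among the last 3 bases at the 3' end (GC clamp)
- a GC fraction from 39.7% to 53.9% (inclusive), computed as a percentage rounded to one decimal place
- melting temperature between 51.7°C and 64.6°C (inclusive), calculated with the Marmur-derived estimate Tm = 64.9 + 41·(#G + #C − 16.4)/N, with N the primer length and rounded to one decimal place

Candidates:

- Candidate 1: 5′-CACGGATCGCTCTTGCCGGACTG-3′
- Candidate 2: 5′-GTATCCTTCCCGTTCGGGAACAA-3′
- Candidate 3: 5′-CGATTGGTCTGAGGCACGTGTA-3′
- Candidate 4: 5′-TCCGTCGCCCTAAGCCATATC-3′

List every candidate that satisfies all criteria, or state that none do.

Candidate 2 only.

Candidate 1 (23 nt, A=3 T=5 G=7 C=8): 3' end CTG has 2 G/C ✓; GC 15/23 = 65.2%, outside 39.7–53.9% ✗; Tm = 64.9 + 41·(15 − 16.4)/23 = 62.4°C ✓ — fails.
Candidate 2 (23 nt, A=5 T=6 G=5 C=7): 3' end CAA has 1 G/C ✓; GC 12/23 = 52.2% ✓; Tm = 64.9 + 41·(12 − 16.4)/23 = 57.1°C ✓ — passes.
Candidate 3 (22 nt, A=4 T=6 G=8 C=4): 3' end GTA has 1 G/C ✓; GC 12/22 = 54.5%, outside 39.7–53.9% ✗; Tm = 64.9 + 41·(12 − 16.4)/22 = 56.7°C ✓ — fails.
Candidate 4 (21 nt, A=4 T=5 G=3 C=9): 3' end ATC has 1 G/C ✓; GC 12/21 = 57.1%, outside 39.7–53.9% ✗; Tm = 64.9 + 41·(12 − 16.4)/21 = 56.3°C ✓ — fails.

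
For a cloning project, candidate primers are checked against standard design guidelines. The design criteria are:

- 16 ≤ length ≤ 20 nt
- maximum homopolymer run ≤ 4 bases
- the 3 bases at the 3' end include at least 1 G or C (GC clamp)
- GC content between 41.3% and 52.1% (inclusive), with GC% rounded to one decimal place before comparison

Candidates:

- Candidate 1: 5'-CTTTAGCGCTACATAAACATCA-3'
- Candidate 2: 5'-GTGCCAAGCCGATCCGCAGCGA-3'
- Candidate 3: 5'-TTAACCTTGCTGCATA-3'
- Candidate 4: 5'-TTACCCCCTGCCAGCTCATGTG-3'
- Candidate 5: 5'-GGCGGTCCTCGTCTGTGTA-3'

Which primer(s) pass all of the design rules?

None of the candidates satisfy all criteria.

Candidate 1 (22 nt, A=8 T=6 G=2 C=6): length 22, outside 16–20 ✗; longest run = 3 ✓; 3' end TCA has 1 G/C ✓; GC 8/22 = 36.4%, outside 41.3–52.1% ✗ — fails.
Candidate 2 (22 nt, A=5 T=2 G=7 C=8): length 22, outside 16–20 ✗; longest run = 2 ✓; 3' end CGA has 2 G/C ✓; GC 15/22 = 68.2%, outside 41.3–52.1% ✗ — fails.
Candidate 3 (16 nt, A=4 T=6 G=2 C=4): length 16 ✓; longest run = 2 ✓; 3' end ATA has 0 G/C, need ≥1 ✗; GC 6/16 = 37.5%, outside 41.3–52.1% ✗ — fails.
Candidate 4 (22 nt, A=3 T=6 G=4 C=9): length 22, outside 16–20 ✗; longest run = 5, exceeds 4 ✗; 3' end GTG has 2 G/C ✓; GC 13/22 = 59.1%, outside 41.3–52.1% ✗ — fails.
Candidate 5 (19 nt, A=1 T=6 G=7 C=5): length 19 ✓; longest run = 2 ✓; 3' end GTA has 1 G/C ✓; GC 12/19 = 63.2%, outside 41.3–52.1% ✗ — fails.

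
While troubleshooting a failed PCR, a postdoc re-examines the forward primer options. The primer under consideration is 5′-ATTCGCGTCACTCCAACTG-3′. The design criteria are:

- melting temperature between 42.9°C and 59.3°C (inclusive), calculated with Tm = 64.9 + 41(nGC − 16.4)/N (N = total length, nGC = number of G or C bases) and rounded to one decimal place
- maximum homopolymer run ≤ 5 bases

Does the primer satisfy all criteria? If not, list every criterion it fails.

Base counts: A=4, T=5, G=3, C=7 (length 19).
Tm: Tm = 64.9 + 41·(10 − 16.4)/19 = 51.1°C ✓
homopolymer run: longest run = 2 ✓

Meets all criteria.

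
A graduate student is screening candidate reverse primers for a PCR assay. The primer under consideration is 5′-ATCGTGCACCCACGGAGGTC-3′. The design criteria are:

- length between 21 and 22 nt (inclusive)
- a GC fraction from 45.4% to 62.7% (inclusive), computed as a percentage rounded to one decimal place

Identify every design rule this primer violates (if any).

Base counts: A=4, T=3, G=6, C=7 (length 20).
length: length 20, outside 21–22 ✗
GC content: GC 13/20 = 65.0%, outside 45.4–62.7% ✗

Fails: length, GC content.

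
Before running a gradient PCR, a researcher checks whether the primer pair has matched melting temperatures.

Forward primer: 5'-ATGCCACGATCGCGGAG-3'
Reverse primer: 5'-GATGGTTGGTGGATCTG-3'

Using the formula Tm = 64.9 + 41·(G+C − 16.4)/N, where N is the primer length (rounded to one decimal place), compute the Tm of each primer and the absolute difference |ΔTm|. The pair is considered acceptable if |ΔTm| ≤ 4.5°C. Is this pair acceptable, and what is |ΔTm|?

Forward: G+C = 11, N = 17 → Tm = 64.9 + 41·(11 − 16.4)/17 = 51.9°C.
Reverse: G+C = 9, N = 17 → Tm = 64.9 + 41·(9 − 16.4)/17 = 47.1°C.
|ΔTm| = |51.9 − 47.1| = 4.8°C, > 4.5°C.

|ΔTm| = 4.8°C; the pair is not acceptable.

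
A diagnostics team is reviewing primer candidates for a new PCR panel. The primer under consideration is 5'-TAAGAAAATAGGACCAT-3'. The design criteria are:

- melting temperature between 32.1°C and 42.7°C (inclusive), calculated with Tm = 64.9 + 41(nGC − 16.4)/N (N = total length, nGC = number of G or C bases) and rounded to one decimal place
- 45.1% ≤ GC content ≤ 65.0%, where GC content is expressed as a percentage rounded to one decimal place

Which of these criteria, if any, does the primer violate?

Base counts: A=9, T=3, G=3, C=2 (length 17).
Tm: Tm = 64.9 + 41·(5 − 16.4)/17 = 37.4°C ✓
GC content: GC 5/17 = 29.4%, outside 45.1–65.0% ✗

Fails: GC content.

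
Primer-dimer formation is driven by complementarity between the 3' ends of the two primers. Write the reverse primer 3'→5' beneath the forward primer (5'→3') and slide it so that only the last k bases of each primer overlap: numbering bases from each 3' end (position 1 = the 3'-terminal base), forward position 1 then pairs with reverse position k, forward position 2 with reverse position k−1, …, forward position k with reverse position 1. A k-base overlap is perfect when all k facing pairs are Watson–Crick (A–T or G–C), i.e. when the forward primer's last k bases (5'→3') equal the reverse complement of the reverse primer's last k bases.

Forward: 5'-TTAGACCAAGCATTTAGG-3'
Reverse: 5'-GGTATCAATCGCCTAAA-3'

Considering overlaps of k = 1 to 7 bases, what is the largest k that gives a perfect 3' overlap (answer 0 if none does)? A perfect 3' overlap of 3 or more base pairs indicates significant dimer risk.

Longest perfect overlap: 6 complementary base pairs; significant dimer risk (threshold 3).

Last 7 bases (5'→3') — forward …ATTTAGG, reverse …GCCTAAA.
Reverse complement of the reverse primer's last 7 bases: TTTAGGC; its first k bases are the reverse complement of the reverse primer's last k bases, so a perfect k-base overlap needs the forward primer's last k bases to equal them.
Comparing (forward last k vs required): k=1: G vs T ✗; k=2: GG vs TT ✗; k=3: AGG vs TTT ✗; k=4: TAGG vs TTTA ✗; k=5: TTAGG vs TTTAG ✗; k=6: TTTAGG vs TTTAGG ✓; k=7: ATTTAGG vs TTTAGGC ✗.
Only k = 6 is perfect, so the longest perfect 3' overlap is 6.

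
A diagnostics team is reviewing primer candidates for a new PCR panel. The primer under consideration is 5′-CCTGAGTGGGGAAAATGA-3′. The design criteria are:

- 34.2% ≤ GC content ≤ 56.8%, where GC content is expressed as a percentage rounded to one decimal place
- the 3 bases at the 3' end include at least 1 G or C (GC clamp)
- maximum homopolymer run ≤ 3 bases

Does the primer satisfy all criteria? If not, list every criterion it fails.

Base counts: A=6, T=3, G=7, C=2 (length 18).
GC content: GC 9/18 = 50.0% ✓
GC clamp: 3' end TGA has 1 G/C ✓
homopolymer run: longest run = 4, exceeds 3 ✗

Fails: homopolymer run.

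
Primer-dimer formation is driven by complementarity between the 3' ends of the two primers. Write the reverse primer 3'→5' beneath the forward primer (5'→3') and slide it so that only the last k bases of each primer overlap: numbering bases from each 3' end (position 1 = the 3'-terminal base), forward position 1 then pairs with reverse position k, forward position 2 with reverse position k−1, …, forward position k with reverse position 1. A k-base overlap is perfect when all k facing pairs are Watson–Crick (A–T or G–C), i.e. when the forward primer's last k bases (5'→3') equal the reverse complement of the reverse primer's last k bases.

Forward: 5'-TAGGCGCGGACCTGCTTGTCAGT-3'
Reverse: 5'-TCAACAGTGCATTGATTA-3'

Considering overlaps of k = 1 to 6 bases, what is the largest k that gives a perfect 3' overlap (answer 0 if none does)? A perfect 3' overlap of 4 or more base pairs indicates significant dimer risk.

Last 6 bases (5'→3') — forward …GTCAGT, reverse …TGATTA.
Reverse complement of the reverse primer's last 6 bases: TAATCA; its first k bases are the reverse complement of the reverse primer's last k bases, so a perfect k-base overlap needs the forward primer's last k bases to equal them.
Comparing (forward last k vs required): k=1: T vs T ✓; k=2: GT vs TA ✗; k=3: AGT vs TAA ✗; k=4: CAGT vs TAAT ✗; k=5: TCAGT vs TAATC ✗; k=6: GTCAGT vs TAATCA ✗.
Only k = 1 is perfect, so the longest perfect 3' overlap is 1.

Longest perfect overlap: 1 complementary base pair; below the dimer-risk threshold (threshold 4).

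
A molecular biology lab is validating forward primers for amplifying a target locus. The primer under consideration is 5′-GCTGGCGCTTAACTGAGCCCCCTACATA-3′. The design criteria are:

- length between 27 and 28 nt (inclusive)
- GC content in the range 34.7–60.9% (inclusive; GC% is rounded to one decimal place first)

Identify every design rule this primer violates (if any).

Meets all criteria.

Base counts: A=6, T=6, G=6, C=10 (length 28).
length: length 28 ✓
GC content: GC 16/28 = 57.1% ✓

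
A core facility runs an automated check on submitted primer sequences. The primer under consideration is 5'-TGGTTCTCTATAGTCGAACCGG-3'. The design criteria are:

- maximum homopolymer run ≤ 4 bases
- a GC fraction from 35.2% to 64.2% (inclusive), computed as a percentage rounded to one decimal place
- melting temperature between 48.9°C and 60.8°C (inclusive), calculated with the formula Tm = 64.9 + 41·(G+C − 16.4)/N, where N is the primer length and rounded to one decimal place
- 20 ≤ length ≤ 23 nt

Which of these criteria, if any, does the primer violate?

Meets all criteria.

Base counts: A=4, T=7, G=6, C=5 (length 22).
homopolymer run: longest run = 2 ✓
GC content: GC 11/22 = 50.0% ✓
Tm: Tm = 64.9 + 41·(11 − 16.4)/22 = 54.8°C ✓
length: length 22 ✓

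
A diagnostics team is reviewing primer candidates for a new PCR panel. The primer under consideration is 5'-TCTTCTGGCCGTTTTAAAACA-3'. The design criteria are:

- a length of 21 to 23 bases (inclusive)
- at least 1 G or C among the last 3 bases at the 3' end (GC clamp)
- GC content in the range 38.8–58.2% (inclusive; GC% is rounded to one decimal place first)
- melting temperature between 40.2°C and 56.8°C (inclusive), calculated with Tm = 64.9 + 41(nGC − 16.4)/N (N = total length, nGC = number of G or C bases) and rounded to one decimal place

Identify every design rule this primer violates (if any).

Base counts: A=5, T=8, G=3, C=5 (length 21).
length: length 21 ✓
GC clamp: 3' end ACA has 1 G/C ✓
GC content: GC 8/21 = 38.1%, outside 38.8–58.2% ✗
Tm: Tm = 64.9 + 41·(8 − 16.4)/21 = 48.5°C ✓

Fails: GC content.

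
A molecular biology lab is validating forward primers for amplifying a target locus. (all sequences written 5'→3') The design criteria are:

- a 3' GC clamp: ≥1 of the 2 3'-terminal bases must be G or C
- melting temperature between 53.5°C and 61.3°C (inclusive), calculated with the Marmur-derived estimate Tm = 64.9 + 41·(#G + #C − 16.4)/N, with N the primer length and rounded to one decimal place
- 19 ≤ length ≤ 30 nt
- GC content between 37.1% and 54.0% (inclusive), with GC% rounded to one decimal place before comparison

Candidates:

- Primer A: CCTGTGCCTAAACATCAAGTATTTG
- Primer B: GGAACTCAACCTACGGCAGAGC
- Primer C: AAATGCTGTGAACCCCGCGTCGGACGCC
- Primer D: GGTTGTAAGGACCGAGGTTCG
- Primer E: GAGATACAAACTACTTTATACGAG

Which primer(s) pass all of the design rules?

Primer A (25 nt, A=7 T=8 G=4 C=6): 3' end TG has 1 G/C ✓; Tm = 64.9 + 41·(10 − 16.4)/25 = 54.4°C ✓; length 25 ✓; GC 10/25 = 40.0% ✓ — passes.
Primer B (22 nt, A=7 T=2 G=6 C=7): 3' end GC has 2 G/C ✓; Tm = 64.9 + 41·(13 − 16.4)/22 = 58.6°C ✓; length 22 ✓; GC 13/22 = 59.1%, outside 37.1–54.0% ✗ — fails.
Primer C (28 nt, A=6 T=4 G=8 C=10): 3' end CC has 2 G/C ✓; Tm = 64.9 + 41·(18 − 16.4)/28 = 67.2°C, outside 53.5–61.3°C ✗; length 28 ✓; GC 18/28 = 64.3%, outside 37.1–54.0% ✗ — fails.
Primer D (21 nt, A=4 T=5 G=9 C=3): 3' end CG has 2 G/C ✓; Tm = 64.9 + 41·(12 − 16.4)/21 = 56.3°C ✓; length 21 ✓; GC 12/21 = 57.1%, outside 37.1–54.0% ✗ — fails.
Primer E (24 nt, A=10 T=6 G=4 C=4): 3' end AG has 1 G/C ✓; Tm = 64.9 + 41·(8 − 16.4)/24 = 50.6°C, outside 53.5–61.3°C ✗; length 24 ✓; GC 8/24 = 33.3%, outside 37.1–54.0% ✗ — fails.

Primer A only.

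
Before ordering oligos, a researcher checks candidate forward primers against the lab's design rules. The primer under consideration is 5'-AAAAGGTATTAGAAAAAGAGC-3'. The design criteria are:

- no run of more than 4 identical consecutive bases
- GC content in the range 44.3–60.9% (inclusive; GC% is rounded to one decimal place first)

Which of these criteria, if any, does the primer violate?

Fails: homopolymer run, GC content.

Base counts: A=12, T=3, G=5, C=1 (length 21).
homopolymer run: longest run = 5, exceeds 4 ✗
GC content: GC 6/21 = 28.6%, outside 44.3–60.9% ✗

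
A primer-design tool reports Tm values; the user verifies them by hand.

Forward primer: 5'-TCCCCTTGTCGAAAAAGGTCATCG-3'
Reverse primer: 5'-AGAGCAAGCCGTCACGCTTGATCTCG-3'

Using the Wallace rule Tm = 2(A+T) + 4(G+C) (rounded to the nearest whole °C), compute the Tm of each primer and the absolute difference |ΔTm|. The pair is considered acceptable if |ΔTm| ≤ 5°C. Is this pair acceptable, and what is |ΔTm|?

Forward: A=6 T=6 G=5 C=7 → Tm = 2·12 + 4·12 = 72°C.
Reverse: A=6 T=5 G=7 C=8 → Tm = 2·11 + 4·15 = 82°C.
|ΔTm| = |72 − 82| = 10°C, > 5°C.

|ΔTm| = 10°C; the pair is not acceptable.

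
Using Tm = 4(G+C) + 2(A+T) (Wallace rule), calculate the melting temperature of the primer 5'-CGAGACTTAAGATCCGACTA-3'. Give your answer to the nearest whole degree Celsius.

58°C

Base counts: A=7, T=4, G=4, C=5 (length 20).
Tm = 2·(7+4) + 4·(4+5) = 2·11 + 4·9 = 22 + 36 = 58°C.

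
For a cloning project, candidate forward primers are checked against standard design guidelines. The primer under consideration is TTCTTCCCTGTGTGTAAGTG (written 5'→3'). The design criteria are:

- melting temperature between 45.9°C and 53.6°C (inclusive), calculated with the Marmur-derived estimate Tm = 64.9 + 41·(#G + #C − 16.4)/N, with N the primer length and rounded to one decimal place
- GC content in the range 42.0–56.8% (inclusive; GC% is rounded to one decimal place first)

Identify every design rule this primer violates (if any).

Base counts: A=2, T=9, G=5, C=4 (length 20).
Tm: Tm = 64.9 + 41·(9 − 16.4)/20 = 49.7°C ✓
GC content: GC 9/20 = 45.0% ✓

Meets all criteria.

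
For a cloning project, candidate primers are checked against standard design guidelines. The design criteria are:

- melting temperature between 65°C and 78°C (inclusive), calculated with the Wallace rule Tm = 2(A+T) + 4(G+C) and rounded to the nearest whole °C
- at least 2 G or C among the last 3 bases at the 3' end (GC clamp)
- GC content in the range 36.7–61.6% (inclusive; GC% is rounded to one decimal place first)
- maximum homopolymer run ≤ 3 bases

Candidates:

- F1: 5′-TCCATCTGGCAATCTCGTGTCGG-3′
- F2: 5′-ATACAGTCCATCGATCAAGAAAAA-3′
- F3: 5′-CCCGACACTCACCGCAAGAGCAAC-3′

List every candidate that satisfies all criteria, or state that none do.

F1 (23 nt, A=3 T=7 G=6 C=7): Tm = 2·10 + 4·13 = 72°C ✓; 3' end CGG has 3 G/C ✓; GC 13/23 = 56.5% ✓; longest run = 2 ✓ — passes.
F2 (24 nt, A=12 T=4 G=3 C=5): Tm = 2·16 + 4·8 = 64°C, outside 65–78°C ✗; 3' end AAA has 0 G/C, need ≥2 ✗; GC 8/24 = 33.3%, outside 36.7–61.6% ✗; longest run = 5, exceeds 3 ✗ — fails.
F3 (24 nt, A=8 T=1 G=4 C=11): Tm = 2·9 + 4·15 = 78°C ✓; 3' end AAC has 1 G/C, need ≥2 ✗; GC 15/24 = 62.5%, outside 36.7–61.6% ✗; longest run = 3 ✓ — fails.

F1 only.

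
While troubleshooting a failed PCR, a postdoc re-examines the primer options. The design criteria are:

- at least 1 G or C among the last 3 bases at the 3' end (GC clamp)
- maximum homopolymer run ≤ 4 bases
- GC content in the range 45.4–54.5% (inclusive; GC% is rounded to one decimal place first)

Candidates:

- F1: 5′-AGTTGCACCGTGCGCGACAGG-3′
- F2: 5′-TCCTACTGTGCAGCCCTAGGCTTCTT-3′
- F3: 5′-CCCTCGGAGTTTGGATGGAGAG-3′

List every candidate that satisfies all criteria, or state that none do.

F2 only.

F1 (21 nt, A=4 T=3 G=8 C=6): 3' end AGG has 2 G/C ✓; longest run = 2 ✓; GC 14/21 = 66.7%, outside 45.4–54.5% ✗ — fails.
F2 (26 nt, A=3 T=9 G=5 C=9): 3' end CTT has 1 G/C ✓; longest run = 3 ✓; GC 14/26 = 53.8% ✓ — passes.
F3 (22 nt, A=4 T=5 G=9 C=4): 3' end GAG has 2 G/C ✓; longest run = 3 ✓; GC 13/22 = 59.1%, outside 45.4–54.5% ✗ — fails.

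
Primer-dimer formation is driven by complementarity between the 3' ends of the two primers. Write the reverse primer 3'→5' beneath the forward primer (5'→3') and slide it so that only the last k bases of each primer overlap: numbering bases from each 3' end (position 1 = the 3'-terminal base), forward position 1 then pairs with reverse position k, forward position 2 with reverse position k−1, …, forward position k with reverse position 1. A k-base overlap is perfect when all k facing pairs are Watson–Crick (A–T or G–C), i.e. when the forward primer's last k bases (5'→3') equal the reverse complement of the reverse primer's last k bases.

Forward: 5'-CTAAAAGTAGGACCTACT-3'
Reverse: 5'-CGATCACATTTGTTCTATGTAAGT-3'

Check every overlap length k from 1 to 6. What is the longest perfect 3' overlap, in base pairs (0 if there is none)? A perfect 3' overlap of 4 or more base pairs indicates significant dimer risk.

Longest perfect overlap: 3 complementary base pairs; below the dimer-risk threshold (threshold 4).

Last 6 bases (5'→3') — forward …CCTACT, reverse …GTAAGT.
Reverse complement of the reverse primer's last 6 bases: ACTTAC; its first k bases are the reverse complement of the reverse primer's last k bases, so a perfect k-base overlap needs the forward primer's last k bases to equal them.
Comparing (forward last k vs required): k=1: T vs A ✗; k=2: CT vs AC ✗; k=3: ACT vs ACT ✓; k=4: TACT vs ACTT ✗; k=5: CTACT vs ACTTA ✗; k=6: CCTACT vs ACTTAC ✗.
Only k = 3 is perfect, so the longest perfect 3' overlap is 3.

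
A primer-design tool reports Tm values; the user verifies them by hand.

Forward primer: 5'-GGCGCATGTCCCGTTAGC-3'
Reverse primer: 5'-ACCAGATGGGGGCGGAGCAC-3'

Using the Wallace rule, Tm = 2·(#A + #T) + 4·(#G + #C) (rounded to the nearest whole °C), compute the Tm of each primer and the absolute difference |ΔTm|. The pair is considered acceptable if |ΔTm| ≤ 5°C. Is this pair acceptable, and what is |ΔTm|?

Forward: A=2 T=4 G=6 C=6 → Tm = 2·6 + 4·12 = 60°C.
Reverse: A=5 T=1 G=9 C=5 → Tm = 2·6 + 4·14 = 68°C.
|ΔTm| = |60 − 68| = 8°C, > 5°C.

|ΔTm| = 8°C; the pair is not acceptable.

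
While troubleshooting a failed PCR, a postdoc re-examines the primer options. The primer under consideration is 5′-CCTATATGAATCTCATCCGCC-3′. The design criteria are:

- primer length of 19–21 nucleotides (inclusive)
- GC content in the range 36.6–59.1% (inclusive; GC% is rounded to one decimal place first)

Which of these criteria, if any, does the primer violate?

Meets all criteria.

Base counts: A=5, T=6, G=2, C=8 (length 21).
length: length 21 ✓
GC content: GC 10/21 = 47.6% ✓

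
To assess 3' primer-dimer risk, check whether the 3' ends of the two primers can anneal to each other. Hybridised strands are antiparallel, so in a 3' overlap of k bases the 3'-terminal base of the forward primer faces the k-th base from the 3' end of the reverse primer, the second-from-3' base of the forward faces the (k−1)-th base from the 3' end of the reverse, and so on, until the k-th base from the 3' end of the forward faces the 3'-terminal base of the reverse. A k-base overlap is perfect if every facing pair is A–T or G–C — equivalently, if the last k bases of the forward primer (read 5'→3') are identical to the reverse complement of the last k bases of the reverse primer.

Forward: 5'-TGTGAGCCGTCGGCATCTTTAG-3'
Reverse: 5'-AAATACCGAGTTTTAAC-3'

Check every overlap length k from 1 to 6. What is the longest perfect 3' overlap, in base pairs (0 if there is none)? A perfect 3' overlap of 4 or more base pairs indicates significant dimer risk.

Longest perfect overlap: 1 complementary base pair; below the dimer-risk threshold (threshold 4).

Last 6 bases (5'→3') — forward …CTTTAG, reverse …TTTAAC.
Reverse complement of the reverse primer's last 6 bases: GTTAAA; its first k bases are the reverse complement of the reverse primer's last k bases, so a perfect k-base overlap needs the forward primer's last k bases to equal them.
Comparing (forward last k vs required): k=1: G vs G ✓; k=2: AG vs GT ✗; k=3: TAG vs GTT ✗; k=4: TTAG vs GTTA ✗; k=5: TTTAG vs GTTAA ✗; k=6: CTTTAG vs GTTAAA ✗.
Only k = 1 is perfect, so the longest perfect 3' overlap is 1.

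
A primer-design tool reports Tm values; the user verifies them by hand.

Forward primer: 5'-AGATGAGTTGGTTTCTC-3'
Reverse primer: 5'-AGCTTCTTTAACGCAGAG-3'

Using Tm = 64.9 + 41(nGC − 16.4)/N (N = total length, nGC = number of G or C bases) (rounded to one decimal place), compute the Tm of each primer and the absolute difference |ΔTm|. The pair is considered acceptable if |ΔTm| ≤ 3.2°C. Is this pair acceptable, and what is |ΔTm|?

|ΔTm| = 3.6°C; the pair is not acceptable.

Forward: G+C = 7, N = 17 → Tm = 64.9 + 41·(7 − 16.4)/17 = 42.2°C.
Reverse: G+C = 8, N = 18 → Tm = 64.9 + 41·(8 − 16.4)/18 = 45.8°C.
|ΔTm| = |42.2 − 45.8| = 3.6°C, > 3.2°C.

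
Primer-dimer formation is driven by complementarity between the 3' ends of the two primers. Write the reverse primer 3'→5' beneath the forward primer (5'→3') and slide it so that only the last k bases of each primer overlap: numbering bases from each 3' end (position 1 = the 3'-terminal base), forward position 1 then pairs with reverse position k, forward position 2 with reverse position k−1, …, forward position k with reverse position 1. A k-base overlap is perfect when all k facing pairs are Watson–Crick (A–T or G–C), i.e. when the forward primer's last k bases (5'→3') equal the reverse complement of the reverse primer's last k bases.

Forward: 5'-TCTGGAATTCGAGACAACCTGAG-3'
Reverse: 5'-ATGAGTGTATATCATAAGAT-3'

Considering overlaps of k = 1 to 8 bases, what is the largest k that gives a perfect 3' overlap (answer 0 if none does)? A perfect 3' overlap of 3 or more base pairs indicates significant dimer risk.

Last 8 bases (5'→3') — forward …AACCTGAG, reverse …CATAAGAT.
Reverse complement of the reverse primer's last 8 bases: ATCTTATG; its first k bases are the reverse complement of the reverse primer's last k bases, so a perfect k-base overlap needs the forward primer's last k bases to equal them.
Comparing (forward last k vs required): k=1: G vs A ✗; k=2: AG vs AT ✗; k=3: GAG vs ATC ✗; k=4: TGAG vs ATCT ✗; k=5: CTGAG vs ATCTT ✗; k=6: CCTGAG vs ATCTTA ✗; k=7: ACCTGAG vs ATCTTAT ✗; k=8: AACCTGAG vs ATCTTATG ✗.
No overlap length from 1 to 8 is perfect, so the longest perfect 3' overlap is 0.

Longest perfect overlap: 0 complementary base pairs; below the dimer-risk threshold (threshold 3).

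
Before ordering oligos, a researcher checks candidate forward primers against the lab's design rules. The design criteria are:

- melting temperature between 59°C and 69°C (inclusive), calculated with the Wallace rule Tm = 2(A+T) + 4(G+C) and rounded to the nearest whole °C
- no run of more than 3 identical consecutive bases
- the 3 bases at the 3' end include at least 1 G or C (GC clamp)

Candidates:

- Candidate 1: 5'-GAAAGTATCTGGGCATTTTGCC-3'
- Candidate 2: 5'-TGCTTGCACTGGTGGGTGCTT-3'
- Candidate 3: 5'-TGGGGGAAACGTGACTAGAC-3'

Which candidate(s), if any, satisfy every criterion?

Candidate 1 (22 nt, A=5 T=7 G=6 C=4): Tm = 2·12 + 4·10 = 64°C ✓; longest run = 4, exceeds 3 ✗; 3' end GCC has 3 G/C ✓ — fails.
Candidate 2 (21 nt, A=1 T=8 G=8 C=4): Tm = 2·9 + 4·12 = 66°C ✓; longest run = 3 ✓; 3' end CTT has 1 G/C ✓ — passes.
Candidate 3 (20 nt, A=6 T=3 G=8 C=3): Tm = 2·9 + 4·11 = 62°C ✓; longest run = 5, exceeds 3 ✗; 3' end GAC has 2 G/C ✓ — fails.

Candidate 2 only.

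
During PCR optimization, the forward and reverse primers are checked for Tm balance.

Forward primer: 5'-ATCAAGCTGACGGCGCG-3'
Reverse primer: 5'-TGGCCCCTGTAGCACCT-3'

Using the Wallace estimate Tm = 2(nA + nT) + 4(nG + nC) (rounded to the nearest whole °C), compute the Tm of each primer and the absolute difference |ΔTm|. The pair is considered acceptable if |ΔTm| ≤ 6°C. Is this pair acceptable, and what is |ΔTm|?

|ΔTm| = 0°C; the pair is acceptable.

Forward: A=4 T=2 G=6 C=5 → Tm = 2·6 + 4·11 = 56°C.
Reverse: A=2 T=4 G=4 C=7 → Tm = 2·6 + 4·11 = 56°C.
|ΔTm| = |56 − 56| = 0°C, ≤ 6°C.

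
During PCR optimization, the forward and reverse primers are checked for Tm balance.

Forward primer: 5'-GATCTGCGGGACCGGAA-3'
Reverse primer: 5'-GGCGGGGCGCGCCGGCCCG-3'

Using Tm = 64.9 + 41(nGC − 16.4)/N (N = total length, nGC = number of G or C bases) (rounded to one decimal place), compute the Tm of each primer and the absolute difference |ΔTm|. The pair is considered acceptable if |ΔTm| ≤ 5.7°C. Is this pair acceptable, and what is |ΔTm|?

|ΔTm| = 18.6°C; the pair is not acceptable.

Forward: G+C = 11, N = 17 → Tm = 64.9 + 41·(11 − 16.4)/17 = 51.9°C.
Reverse: G+C = 19, N = 19 → Tm = 64.9 + 41·(19 − 16.4)/19 = 70.5°C.
|ΔTm| = |51.9 − 70.5| = 18.6°C, > 5.7°C.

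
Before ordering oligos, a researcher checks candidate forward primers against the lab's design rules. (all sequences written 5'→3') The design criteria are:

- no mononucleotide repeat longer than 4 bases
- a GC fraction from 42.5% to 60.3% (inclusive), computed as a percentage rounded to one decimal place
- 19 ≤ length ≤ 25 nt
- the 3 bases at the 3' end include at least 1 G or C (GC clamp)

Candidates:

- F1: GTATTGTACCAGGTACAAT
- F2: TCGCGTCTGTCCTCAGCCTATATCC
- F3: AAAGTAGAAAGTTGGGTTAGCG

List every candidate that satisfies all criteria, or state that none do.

F2 only.

F1 (19 nt, A=6 T=6 G=4 C=3): longest run = 2 ✓; GC 7/19 = 36.8%, outside 42.5–60.3% ✗; length 19 ✓; 3' end AAT has 0 G/C, need ≥1 ✗ — fails.
F2 (25 nt, A=3 T=8 G=4 C=10): longest run = 2 ✓; GC 14/25 = 56.0% ✓; length 25 ✓; 3' end TCC has 2 G/C ✓ — passes.
F3 (22 nt, A=8 T=5 G=8 C=1): longest run = 3 ✓; GC 9/22 = 40.9%, outside 42.5–60.3% ✗; length 22 ✓; 3' end GCG has 3 G/C ✓ — fails.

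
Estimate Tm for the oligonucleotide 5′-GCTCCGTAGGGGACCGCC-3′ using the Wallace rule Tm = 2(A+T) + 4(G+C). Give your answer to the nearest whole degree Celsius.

64°C

Base counts: A=2, T=2, G=7, C=7 (length 18).
Tm = 2·(2+2) + 4·(7+7) = 2·4 + 4·14 = 8 + 56 = 64°C.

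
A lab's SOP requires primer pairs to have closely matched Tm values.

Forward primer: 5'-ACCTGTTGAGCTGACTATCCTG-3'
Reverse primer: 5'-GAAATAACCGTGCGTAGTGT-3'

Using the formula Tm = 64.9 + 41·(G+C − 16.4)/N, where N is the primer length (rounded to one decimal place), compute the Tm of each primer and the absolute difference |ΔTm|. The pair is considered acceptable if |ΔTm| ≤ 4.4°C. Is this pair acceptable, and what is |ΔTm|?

Forward: G+C = 11, N = 22 → Tm = 64.9 + 41·(11 − 16.4)/22 = 54.8°C.
Reverse: G+C = 9, N = 20 → Tm = 64.9 + 41·(9 − 16.4)/20 = 49.7°C.
|ΔTm| = |54.8 − 49.7| = 5.1°C, > 4.4°C.

|ΔTm| = 5.1°C; the pair is not acceptable.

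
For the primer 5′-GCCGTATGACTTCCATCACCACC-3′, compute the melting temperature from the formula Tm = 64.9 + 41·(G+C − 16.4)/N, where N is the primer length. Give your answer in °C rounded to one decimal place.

Base counts: A=5, T=5, G=3, C=10; G+C = 13, N = 23.
Tm = 64.9 + 41·(13 − 16.4)/23 = 64.9 + -139.40/23 = 58.8°C.

58.8°C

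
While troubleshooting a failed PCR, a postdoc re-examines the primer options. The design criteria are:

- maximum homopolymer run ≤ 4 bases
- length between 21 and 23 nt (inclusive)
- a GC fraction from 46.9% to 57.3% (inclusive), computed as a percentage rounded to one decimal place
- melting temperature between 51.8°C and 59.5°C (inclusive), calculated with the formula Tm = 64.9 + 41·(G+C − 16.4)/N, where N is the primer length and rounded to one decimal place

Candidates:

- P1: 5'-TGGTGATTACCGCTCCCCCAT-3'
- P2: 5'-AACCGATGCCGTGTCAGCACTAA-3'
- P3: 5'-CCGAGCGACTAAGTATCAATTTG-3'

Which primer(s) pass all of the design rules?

P2 only.

P1 (21 nt, A=3 T=6 G=4 C=8): longest run = 5, exceeds 4 ✗; length 21 ✓; GC 12/21 = 57.1% ✓; Tm = 64.9 + 41·(12 − 16.4)/21 = 56.3°C ✓ — fails.
P2 (23 nt, A=7 T=4 G=5 C=7): longest run = 2 ✓; length 23 ✓; GC 12/23 = 52.2% ✓; Tm = 64.9 + 41·(12 − 16.4)/23 = 57.1°C ✓ — passes.
P3 (23 nt, A=7 T=6 G=5 C=5): longest run = 3 ✓; length 23 ✓; GC 10/23 = 43.5%, outside 46.9–57.3% ✗; Tm = 64.9 + 41·(10 − 16.4)/23 = 53.5°C ✓ — fails.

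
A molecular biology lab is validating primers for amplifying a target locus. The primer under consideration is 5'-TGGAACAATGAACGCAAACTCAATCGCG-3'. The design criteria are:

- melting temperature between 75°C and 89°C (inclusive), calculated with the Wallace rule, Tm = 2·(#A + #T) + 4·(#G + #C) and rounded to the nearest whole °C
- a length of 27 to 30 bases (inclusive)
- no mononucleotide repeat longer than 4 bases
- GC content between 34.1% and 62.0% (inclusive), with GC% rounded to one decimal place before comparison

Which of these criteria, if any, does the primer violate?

Meets all criteria.

Base counts: A=11, T=4, G=6, C=7 (length 28).
Tm: Tm = 2·15 + 4·13 = 82°C ✓
length: length 28 ✓
homopolymer run: longest run = 3 ✓
GC content: GC 13/28 = 46.4% ✓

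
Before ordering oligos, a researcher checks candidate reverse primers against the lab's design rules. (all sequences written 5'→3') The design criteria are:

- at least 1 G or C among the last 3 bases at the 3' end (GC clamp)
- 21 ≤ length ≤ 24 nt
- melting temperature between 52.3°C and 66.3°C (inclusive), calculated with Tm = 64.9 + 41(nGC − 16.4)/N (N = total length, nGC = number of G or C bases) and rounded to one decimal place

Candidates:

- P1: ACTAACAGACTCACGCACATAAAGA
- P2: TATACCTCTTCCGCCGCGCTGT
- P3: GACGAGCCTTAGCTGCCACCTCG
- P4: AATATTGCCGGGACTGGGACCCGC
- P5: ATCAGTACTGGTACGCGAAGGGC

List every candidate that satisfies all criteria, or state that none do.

P1 (25 nt, A=12 T=3 G=3 C=7): 3' end AGA has 1 G/C ✓; length 25, outside 21–24 ✗; Tm = 64.9 + 41·(10 − 16.4)/25 = 54.4°C ✓ — fails.
P2 (22 nt, A=2 T=7 G=4 C=9): 3' end TGT has 1 G/C ✓; length 22 ✓; Tm = 64.9 + 41·(13 − 16.4)/22 = 58.6°C ✓ — passes.
P3 (23 nt, A=4 T=4 G=6 C=9): 3' end TCG has 2 G/C ✓; length 23 ✓; Tm = 64.9 + 41·(15 − 16.4)/23 = 62.4°C ✓ — passes.
P4 (24 nt, A=5 T=4 G=8 C=7): 3' end CGC has 3 G/C ✓; length 24 ✓; Tm = 64.9 + 41·(15 − 16.4)/24 = 62.5°C ✓ — passes.
P5 (23 nt, A=6 T=4 G=8 C=5): 3' end GGC has 3 G/C ✓; length 23 ✓; Tm = 64.9 + 41·(13 − 16.4)/23 = 58.8°C ✓ — passes.

P2, P3, P4 and P5.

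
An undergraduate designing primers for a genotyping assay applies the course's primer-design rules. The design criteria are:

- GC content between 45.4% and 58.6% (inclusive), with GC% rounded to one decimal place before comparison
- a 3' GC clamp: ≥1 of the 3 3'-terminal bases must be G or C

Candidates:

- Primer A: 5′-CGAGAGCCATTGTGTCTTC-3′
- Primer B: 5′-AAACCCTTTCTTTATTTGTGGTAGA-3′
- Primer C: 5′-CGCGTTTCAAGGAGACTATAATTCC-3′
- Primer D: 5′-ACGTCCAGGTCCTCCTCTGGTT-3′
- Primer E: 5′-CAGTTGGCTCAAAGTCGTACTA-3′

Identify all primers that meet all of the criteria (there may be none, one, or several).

Primer A (19 nt, A=3 T=6 G=5 C=5): GC 10/19 = 52.6% ✓; 3' end TTC has 1 G/C ✓ — passes.
Primer B (25 nt, A=6 T=11 G=4 C=4): GC 8/25 = 32.0%, outside 45.4–58.6% ✗; 3' end AGA has 1 G/C ✓ — fails.
Primer C (25 nt, A=7 T=7 G=5 C=6): GC 11/25 = 44.0%, outside 45.4–58.6% ✗; 3' end TCC has 2 G/C ✓ — fails.
Primer D (22 nt, A=2 T=7 G=5 C=8): GC 13/22 = 59.1%, outside 45.4–58.6% ✗; 3' end GTT has 1 G/C ✓ — fails.
Primer E (22 nt, A=6 T=6 G=5 C=5): GC 10/22 = 45.5% ✓; 3' end CTA has 1 G/C ✓ — passes.

Primer A and Primer E.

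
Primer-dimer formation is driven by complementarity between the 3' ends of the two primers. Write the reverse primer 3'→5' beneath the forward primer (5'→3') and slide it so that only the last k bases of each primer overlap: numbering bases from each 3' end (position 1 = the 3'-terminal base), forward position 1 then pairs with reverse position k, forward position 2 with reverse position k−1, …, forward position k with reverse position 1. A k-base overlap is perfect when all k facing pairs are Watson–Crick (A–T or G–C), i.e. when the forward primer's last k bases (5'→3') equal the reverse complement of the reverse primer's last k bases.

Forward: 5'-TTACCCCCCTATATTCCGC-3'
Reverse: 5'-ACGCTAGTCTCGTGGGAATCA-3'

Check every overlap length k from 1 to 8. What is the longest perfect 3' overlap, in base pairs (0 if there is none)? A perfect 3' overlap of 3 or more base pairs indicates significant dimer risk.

Longest perfect overlap: 0 complementary base pairs; below the dimer-risk threshold (threshold 3).

Last 8 bases (5'→3') — forward …TATTCCGC, reverse …GGGAATCA.
Reverse complement of the reverse primer's last 8 bases: TGATTCCC; its first k bases are the reverse complement of the reverse primer's last k bases, so a perfect k-base overlap needs the forward primer's last k bases to equal them.
Comparing (forward last k vs required): k=1: C vs T ✗; k=2: GC vs TG ✗; k=3: CGC vs TGA ✗; k=4: CCGC vs TGAT ✗; k=5: TCCGC vs TGATT ✗; k=6: TTCCGC vs TGATTC ✗; k=7: ATTCCGC vs TGATTCC ✗; k=8: TATTCCGC vs TGATTCCC ✗.
No overlap length from 1 to 8 is perfect, so the longest perfect 3' overlap is 0.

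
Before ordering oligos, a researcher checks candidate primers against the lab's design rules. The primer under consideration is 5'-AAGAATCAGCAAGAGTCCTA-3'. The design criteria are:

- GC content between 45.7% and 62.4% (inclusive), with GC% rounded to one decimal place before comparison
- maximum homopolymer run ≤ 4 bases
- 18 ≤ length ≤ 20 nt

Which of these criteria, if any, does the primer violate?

Base counts: A=9, T=3, G=4, C=4 (length 20).
GC content: GC 8/20 = 40.0%, outside 45.7–62.4% ✗
homopolymer run: longest run = 2 ✓
length: length 20 ✓

Fails: GC content.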